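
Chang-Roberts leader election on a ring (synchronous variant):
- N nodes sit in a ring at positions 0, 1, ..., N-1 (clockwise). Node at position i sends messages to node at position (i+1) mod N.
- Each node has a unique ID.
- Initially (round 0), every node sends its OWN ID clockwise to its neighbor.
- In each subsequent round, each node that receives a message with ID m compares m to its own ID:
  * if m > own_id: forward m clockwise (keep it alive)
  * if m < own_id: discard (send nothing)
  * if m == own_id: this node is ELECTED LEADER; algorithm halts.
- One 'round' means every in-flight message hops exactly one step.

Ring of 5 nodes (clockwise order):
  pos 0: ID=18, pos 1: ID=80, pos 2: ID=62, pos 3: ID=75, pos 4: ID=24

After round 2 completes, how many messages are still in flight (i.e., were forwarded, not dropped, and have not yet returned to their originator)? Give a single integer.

Answer: 2

Derivation:
Round 1: pos1(id80) recv 18: drop; pos2(id62) recv 80: fwd; pos3(id75) recv 62: drop; pos4(id24) recv 75: fwd; pos0(id18) recv 24: fwd
Round 2: pos3(id75) recv 80: fwd; pos0(id18) recv 75: fwd; pos1(id80) recv 24: drop
After round 2: 2 messages still in flight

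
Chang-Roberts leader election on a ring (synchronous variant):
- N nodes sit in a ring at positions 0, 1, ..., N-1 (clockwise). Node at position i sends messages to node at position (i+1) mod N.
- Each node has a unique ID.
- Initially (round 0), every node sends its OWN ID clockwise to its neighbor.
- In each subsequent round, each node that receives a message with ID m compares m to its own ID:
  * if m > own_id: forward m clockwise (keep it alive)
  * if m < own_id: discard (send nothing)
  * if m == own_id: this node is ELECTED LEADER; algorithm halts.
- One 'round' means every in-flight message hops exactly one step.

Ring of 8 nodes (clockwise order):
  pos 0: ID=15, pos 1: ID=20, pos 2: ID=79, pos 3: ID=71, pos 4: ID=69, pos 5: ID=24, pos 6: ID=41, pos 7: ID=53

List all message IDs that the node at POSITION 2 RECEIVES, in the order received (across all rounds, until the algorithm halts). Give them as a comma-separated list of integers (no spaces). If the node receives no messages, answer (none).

Answer: 20,53,69,71,79

Derivation:
Round 1: pos1(id20) recv 15: drop; pos2(id79) recv 20: drop; pos3(id71) recv 79: fwd; pos4(id69) recv 71: fwd; pos5(id24) recv 69: fwd; pos6(id41) recv 24: drop; pos7(id53) recv 41: drop; pos0(id15) recv 53: fwd
Round 2: pos4(id69) recv 79: fwd; pos5(id24) recv 71: fwd; pos6(id41) recv 69: fwd; pos1(id20) recv 53: fwd
Round 3: pos5(id24) recv 79: fwd; pos6(id41) recv 71: fwd; pos7(id53) recv 69: fwd; pos2(id79) recv 53: drop
Round 4: pos6(id41) recv 79: fwd; pos7(id53) recv 71: fwd; pos0(id15) recv 69: fwd
Round 5: pos7(id53) recv 79: fwd; pos0(id15) recv 71: fwd; pos1(id20) recv 69: fwd
Round 6: pos0(id15) recv 79: fwd; pos1(id20) recv 71: fwd; pos2(id79) recv 69: drop
Round 7: pos1(id20) recv 79: fwd; pos2(id79) recv 71: drop
Round 8: pos2(id79) recv 79: ELECTED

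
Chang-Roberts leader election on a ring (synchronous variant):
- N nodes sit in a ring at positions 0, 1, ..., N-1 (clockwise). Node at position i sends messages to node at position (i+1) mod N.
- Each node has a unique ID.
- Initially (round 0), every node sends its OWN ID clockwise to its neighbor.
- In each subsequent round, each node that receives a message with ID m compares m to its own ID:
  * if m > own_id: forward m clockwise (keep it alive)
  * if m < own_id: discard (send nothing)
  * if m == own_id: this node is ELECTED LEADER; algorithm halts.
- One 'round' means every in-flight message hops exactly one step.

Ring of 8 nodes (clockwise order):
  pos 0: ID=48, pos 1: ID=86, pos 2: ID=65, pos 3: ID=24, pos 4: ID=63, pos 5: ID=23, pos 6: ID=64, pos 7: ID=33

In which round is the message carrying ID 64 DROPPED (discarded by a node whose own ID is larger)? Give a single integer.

Answer: 3

Derivation:
Round 1: pos1(id86) recv 48: drop; pos2(id65) recv 86: fwd; pos3(id24) recv 65: fwd; pos4(id63) recv 24: drop; pos5(id23) recv 63: fwd; pos6(id64) recv 23: drop; pos7(id33) recv 64: fwd; pos0(id48) recv 33: drop
Round 2: pos3(id24) recv 86: fwd; pos4(id63) recv 65: fwd; pos6(id64) recv 63: drop; pos0(id48) recv 64: fwd
Round 3: pos4(id63) recv 86: fwd; pos5(id23) recv 65: fwd; pos1(id86) recv 64: drop
Round 4: pos5(id23) recv 86: fwd; pos6(id64) recv 65: fwd
Round 5: pos6(id64) recv 86: fwd; pos7(id33) recv 65: fwd
Round 6: pos7(id33) recv 86: fwd; pos0(id48) recv 65: fwd
Round 7: pos0(id48) recv 86: fwd; pos1(id86) recv 65: drop
Round 8: pos1(id86) recv 86: ELECTED
Message ID 64 originates at pos 6; dropped at pos 1 in round 3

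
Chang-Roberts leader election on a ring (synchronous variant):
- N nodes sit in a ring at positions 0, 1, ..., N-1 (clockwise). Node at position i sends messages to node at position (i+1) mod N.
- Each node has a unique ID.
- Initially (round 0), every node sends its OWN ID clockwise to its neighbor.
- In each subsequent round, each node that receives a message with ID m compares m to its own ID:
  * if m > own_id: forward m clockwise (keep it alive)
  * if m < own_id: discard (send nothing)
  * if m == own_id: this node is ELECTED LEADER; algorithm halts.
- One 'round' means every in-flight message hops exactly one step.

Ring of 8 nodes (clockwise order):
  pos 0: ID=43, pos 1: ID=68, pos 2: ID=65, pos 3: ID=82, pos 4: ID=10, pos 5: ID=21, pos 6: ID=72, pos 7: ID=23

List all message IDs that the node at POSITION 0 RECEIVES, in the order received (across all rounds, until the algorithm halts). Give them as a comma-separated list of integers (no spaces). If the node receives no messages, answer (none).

Round 1: pos1(id68) recv 43: drop; pos2(id65) recv 68: fwd; pos3(id82) recv 65: drop; pos4(id10) recv 82: fwd; pos5(id21) recv 10: drop; pos6(id72) recv 21: drop; pos7(id23) recv 72: fwd; pos0(id43) recv 23: drop
Round 2: pos3(id82) recv 68: drop; pos5(id21) recv 82: fwd; pos0(id43) recv 72: fwd
Round 3: pos6(id72) recv 82: fwd; pos1(id68) recv 72: fwd
Round 4: pos7(id23) recv 82: fwd; pos2(id65) recv 72: fwd
Round 5: pos0(id43) recv 82: fwd; pos3(id82) recv 72: drop
Round 6: pos1(id68) recv 82: fwd
Round 7: pos2(id65) recv 82: fwd
Round 8: pos3(id82) recv 82: ELECTED

Answer: 23,72,82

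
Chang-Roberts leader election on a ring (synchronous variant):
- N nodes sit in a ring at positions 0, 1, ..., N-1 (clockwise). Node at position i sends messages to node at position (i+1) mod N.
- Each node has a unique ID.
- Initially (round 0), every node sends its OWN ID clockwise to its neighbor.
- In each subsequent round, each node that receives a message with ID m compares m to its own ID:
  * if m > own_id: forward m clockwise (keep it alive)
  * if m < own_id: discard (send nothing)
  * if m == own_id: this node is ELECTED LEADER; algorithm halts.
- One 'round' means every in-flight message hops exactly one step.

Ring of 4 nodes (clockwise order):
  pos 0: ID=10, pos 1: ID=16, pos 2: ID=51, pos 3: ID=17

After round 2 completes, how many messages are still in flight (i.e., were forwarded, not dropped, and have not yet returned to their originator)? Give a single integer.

Round 1: pos1(id16) recv 10: drop; pos2(id51) recv 16: drop; pos3(id17) recv 51: fwd; pos0(id10) recv 17: fwd
Round 2: pos0(id10) recv 51: fwd; pos1(id16) recv 17: fwd
After round 2: 2 messages still in flight

Answer: 2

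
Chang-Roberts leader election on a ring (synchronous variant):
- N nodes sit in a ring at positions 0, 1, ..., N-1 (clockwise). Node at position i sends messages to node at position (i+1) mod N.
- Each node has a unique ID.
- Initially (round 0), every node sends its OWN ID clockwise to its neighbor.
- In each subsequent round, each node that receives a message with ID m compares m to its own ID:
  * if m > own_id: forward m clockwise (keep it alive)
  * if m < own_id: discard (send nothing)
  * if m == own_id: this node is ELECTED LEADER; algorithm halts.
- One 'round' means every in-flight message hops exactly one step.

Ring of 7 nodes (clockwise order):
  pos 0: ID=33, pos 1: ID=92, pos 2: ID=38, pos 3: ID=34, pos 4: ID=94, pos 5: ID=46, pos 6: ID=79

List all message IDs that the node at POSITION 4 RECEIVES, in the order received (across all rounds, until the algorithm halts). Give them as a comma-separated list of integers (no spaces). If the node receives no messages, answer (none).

Answer: 34,38,92,94

Derivation:
Round 1: pos1(id92) recv 33: drop; pos2(id38) recv 92: fwd; pos3(id34) recv 38: fwd; pos4(id94) recv 34: drop; pos5(id46) recv 94: fwd; pos6(id79) recv 46: drop; pos0(id33) recv 79: fwd
Round 2: pos3(id34) recv 92: fwd; pos4(id94) recv 38: drop; pos6(id79) recv 94: fwd; pos1(id92) recv 79: drop
Round 3: pos4(id94) recv 92: drop; pos0(id33) recv 94: fwd
Round 4: pos1(id92) recv 94: fwd
Round 5: pos2(id38) recv 94: fwd
Round 6: pos3(id34) recv 94: fwd
Round 7: pos4(id94) recv 94: ELECTED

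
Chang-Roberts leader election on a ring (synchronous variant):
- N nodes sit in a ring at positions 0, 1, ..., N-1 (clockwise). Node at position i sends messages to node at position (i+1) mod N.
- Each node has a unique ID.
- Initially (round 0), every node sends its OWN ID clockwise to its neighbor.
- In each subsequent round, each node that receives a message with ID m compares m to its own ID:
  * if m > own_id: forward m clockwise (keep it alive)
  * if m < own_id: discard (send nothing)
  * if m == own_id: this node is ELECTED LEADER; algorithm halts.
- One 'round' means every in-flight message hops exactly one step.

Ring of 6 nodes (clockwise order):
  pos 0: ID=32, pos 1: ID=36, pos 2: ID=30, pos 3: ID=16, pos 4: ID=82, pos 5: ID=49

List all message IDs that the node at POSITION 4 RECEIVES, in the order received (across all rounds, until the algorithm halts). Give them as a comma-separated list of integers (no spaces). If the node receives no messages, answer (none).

Answer: 16,30,36,49,82

Derivation:
Round 1: pos1(id36) recv 32: drop; pos2(id30) recv 36: fwd; pos3(id16) recv 30: fwd; pos4(id82) recv 16: drop; pos5(id49) recv 82: fwd; pos0(id32) recv 49: fwd
Round 2: pos3(id16) recv 36: fwd; pos4(id82) recv 30: drop; pos0(id32) recv 82: fwd; pos1(id36) recv 49: fwd
Round 3: pos4(id82) recv 36: drop; pos1(id36) recv 82: fwd; pos2(id30) recv 49: fwd
Round 4: pos2(id30) recv 82: fwd; pos3(id16) recv 49: fwd
Round 5: pos3(id16) recv 82: fwd; pos4(id82) recv 49: drop
Round 6: pos4(id82) recv 82: ELECTED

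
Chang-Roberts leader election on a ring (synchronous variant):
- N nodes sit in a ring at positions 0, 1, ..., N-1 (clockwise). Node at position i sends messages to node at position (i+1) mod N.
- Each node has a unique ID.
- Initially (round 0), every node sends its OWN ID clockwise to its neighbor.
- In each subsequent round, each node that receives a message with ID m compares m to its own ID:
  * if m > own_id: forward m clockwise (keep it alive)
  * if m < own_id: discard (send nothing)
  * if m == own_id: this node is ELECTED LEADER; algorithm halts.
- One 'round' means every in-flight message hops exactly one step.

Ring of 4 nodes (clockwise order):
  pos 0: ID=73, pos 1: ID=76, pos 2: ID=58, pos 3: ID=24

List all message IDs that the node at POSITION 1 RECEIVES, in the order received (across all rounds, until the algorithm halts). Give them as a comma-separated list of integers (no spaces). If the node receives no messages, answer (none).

Answer: 73,76

Derivation:
Round 1: pos1(id76) recv 73: drop; pos2(id58) recv 76: fwd; pos3(id24) recv 58: fwd; pos0(id73) recv 24: drop
Round 2: pos3(id24) recv 76: fwd; pos0(id73) recv 58: drop
Round 3: pos0(id73) recv 76: fwd
Round 4: pos1(id76) recv 76: ELECTED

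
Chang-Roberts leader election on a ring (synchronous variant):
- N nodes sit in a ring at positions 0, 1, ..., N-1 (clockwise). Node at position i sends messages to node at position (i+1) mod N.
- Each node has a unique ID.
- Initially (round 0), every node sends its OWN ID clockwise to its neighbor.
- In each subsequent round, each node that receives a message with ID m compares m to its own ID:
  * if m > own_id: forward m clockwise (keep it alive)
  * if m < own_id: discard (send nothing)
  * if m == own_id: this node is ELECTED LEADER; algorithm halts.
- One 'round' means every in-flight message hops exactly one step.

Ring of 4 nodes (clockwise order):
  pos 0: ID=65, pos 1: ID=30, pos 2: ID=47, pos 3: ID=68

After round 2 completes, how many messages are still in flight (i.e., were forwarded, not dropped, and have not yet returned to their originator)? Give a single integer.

Round 1: pos1(id30) recv 65: fwd; pos2(id47) recv 30: drop; pos3(id68) recv 47: drop; pos0(id65) recv 68: fwd
Round 2: pos2(id47) recv 65: fwd; pos1(id30) recv 68: fwd
After round 2: 2 messages still in flight

Answer: 2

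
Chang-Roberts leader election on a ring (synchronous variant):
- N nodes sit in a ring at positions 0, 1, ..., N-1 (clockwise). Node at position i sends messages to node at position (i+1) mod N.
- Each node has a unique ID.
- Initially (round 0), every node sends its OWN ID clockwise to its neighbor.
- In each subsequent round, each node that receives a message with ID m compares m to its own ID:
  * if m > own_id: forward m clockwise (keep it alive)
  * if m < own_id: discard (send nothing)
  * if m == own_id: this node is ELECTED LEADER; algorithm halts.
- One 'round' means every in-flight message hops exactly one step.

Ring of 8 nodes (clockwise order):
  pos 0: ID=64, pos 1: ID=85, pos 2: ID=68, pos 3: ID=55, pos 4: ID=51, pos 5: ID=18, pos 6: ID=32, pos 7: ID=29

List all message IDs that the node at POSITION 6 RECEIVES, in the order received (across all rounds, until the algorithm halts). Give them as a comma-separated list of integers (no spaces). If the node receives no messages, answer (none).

Round 1: pos1(id85) recv 64: drop; pos2(id68) recv 85: fwd; pos3(id55) recv 68: fwd; pos4(id51) recv 55: fwd; pos5(id18) recv 51: fwd; pos6(id32) recv 18: drop; pos7(id29) recv 32: fwd; pos0(id64) recv 29: drop
Round 2: pos3(id55) recv 85: fwd; pos4(id51) recv 68: fwd; pos5(id18) recv 55: fwd; pos6(id32) recv 51: fwd; pos0(id64) recv 32: drop
Round 3: pos4(id51) recv 85: fwd; pos5(id18) recv 68: fwd; pos6(id32) recv 55: fwd; pos7(id29) recv 51: fwd
Round 4: pos5(id18) recv 85: fwd; pos6(id32) recv 68: fwd; pos7(id29) recv 55: fwd; pos0(id64) recv 51: drop
Round 5: pos6(id32) recv 85: fwd; pos7(id29) recv 68: fwd; pos0(id64) recv 55: drop
Round 6: pos7(id29) recv 85: fwd; pos0(id64) recv 68: fwd
Round 7: pos0(id64) recv 85: fwd; pos1(id85) recv 68: drop
Round 8: pos1(id85) recv 85: ELECTED

Answer: 18,51,55,68,85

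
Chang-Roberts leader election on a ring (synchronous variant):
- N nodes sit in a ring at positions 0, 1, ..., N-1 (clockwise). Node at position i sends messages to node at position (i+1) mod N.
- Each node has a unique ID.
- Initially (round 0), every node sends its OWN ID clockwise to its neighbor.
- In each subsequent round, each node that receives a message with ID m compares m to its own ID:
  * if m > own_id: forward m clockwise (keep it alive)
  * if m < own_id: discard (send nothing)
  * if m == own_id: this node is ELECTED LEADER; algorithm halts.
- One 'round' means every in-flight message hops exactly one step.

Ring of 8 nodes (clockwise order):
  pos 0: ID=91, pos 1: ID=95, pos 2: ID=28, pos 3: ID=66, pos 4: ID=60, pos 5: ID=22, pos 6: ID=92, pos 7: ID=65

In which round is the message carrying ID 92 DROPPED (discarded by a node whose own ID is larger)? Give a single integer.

Round 1: pos1(id95) recv 91: drop; pos2(id28) recv 95: fwd; pos3(id66) recv 28: drop; pos4(id60) recv 66: fwd; pos5(id22) recv 60: fwd; pos6(id92) recv 22: drop; pos7(id65) recv 92: fwd; pos0(id91) recv 65: drop
Round 2: pos3(id66) recv 95: fwd; pos5(id22) recv 66: fwd; pos6(id92) recv 60: drop; pos0(id91) recv 92: fwd
Round 3: pos4(id60) recv 95: fwd; pos6(id92) recv 66: drop; pos1(id95) recv 92: drop
Round 4: pos5(id22) recv 95: fwd
Round 5: pos6(id92) recv 95: fwd
Round 6: pos7(id65) recv 95: fwd
Round 7: pos0(id91) recv 95: fwd
Round 8: pos1(id95) recv 95: ELECTED
Message ID 92 originates at pos 6; dropped at pos 1 in round 3

Answer: 3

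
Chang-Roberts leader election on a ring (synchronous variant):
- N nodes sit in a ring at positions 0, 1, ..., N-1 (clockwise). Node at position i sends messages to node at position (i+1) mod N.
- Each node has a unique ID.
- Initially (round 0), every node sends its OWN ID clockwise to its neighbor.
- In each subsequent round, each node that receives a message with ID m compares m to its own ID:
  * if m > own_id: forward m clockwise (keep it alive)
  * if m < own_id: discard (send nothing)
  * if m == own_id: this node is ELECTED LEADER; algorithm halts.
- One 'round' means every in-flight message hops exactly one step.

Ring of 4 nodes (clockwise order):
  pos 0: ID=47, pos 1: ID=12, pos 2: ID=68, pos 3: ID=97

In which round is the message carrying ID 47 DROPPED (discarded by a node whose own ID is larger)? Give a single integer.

Answer: 2

Derivation:
Round 1: pos1(id12) recv 47: fwd; pos2(id68) recv 12: drop; pos3(id97) recv 68: drop; pos0(id47) recv 97: fwd
Round 2: pos2(id68) recv 47: drop; pos1(id12) recv 97: fwd
Round 3: pos2(id68) recv 97: fwd
Round 4: pos3(id97) recv 97: ELECTED
Message ID 47 originates at pos 0; dropped at pos 2 in round 2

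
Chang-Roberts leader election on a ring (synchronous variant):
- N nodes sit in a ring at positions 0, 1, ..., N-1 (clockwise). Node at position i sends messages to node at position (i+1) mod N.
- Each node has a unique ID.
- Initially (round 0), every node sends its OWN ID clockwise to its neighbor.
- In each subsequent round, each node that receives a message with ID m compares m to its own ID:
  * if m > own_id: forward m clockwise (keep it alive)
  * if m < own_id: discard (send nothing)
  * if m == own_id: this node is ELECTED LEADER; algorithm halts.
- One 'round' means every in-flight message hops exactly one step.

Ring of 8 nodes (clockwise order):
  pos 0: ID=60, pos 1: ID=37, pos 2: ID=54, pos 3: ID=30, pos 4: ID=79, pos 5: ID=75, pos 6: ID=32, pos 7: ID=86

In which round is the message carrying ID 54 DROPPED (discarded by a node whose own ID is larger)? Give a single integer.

Answer: 2

Derivation:
Round 1: pos1(id37) recv 60: fwd; pos2(id54) recv 37: drop; pos3(id30) recv 54: fwd; pos4(id79) recv 30: drop; pos5(id75) recv 79: fwd; pos6(id32) recv 75: fwd; pos7(id86) recv 32: drop; pos0(id60) recv 86: fwd
Round 2: pos2(id54) recv 60: fwd; pos4(id79) recv 54: drop; pos6(id32) recv 79: fwd; pos7(id86) recv 75: drop; pos1(id37) recv 86: fwd
Round 3: pos3(id30) recv 60: fwd; pos7(id86) recv 79: drop; pos2(id54) recv 86: fwd
Round 4: pos4(id79) recv 60: drop; pos3(id30) recv 86: fwd
Round 5: pos4(id79) recv 86: fwd
Round 6: pos5(id75) recv 86: fwd
Round 7: pos6(id32) recv 86: fwd
Round 8: pos7(id86) recv 86: ELECTED
Message ID 54 originates at pos 2; dropped at pos 4 in round 2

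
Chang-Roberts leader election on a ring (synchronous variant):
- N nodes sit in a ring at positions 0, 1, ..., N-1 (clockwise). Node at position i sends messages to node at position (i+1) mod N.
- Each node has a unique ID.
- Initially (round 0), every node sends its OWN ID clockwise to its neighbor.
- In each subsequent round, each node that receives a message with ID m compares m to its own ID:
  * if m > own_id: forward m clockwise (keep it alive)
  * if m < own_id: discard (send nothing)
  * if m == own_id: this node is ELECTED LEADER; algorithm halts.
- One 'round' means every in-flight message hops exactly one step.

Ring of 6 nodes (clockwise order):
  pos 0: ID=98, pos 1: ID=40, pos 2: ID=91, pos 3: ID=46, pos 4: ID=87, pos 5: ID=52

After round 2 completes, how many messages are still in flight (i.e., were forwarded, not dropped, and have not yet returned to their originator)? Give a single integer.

Round 1: pos1(id40) recv 98: fwd; pos2(id91) recv 40: drop; pos3(id46) recv 91: fwd; pos4(id87) recv 46: drop; pos5(id52) recv 87: fwd; pos0(id98) recv 52: drop
Round 2: pos2(id91) recv 98: fwd; pos4(id87) recv 91: fwd; pos0(id98) recv 87: drop
After round 2: 2 messages still in flight

Answer: 2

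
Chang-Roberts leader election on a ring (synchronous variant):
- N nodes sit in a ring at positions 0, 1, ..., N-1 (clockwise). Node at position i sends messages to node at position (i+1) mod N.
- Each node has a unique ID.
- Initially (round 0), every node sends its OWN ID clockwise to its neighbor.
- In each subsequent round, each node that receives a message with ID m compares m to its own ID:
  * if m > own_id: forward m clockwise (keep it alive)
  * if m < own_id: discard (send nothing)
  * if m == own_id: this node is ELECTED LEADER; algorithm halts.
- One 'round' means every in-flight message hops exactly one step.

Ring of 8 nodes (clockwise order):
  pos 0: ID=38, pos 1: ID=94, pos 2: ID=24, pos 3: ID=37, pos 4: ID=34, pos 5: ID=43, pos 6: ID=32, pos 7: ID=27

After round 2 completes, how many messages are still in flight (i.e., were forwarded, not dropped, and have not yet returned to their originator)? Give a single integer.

Answer: 2

Derivation:
Round 1: pos1(id94) recv 38: drop; pos2(id24) recv 94: fwd; pos3(id37) recv 24: drop; pos4(id34) recv 37: fwd; pos5(id43) recv 34: drop; pos6(id32) recv 43: fwd; pos7(id27) recv 32: fwd; pos0(id38) recv 27: drop
Round 2: pos3(id37) recv 94: fwd; pos5(id43) recv 37: drop; pos7(id27) recv 43: fwd; pos0(id38) recv 32: drop
After round 2: 2 messages still in flight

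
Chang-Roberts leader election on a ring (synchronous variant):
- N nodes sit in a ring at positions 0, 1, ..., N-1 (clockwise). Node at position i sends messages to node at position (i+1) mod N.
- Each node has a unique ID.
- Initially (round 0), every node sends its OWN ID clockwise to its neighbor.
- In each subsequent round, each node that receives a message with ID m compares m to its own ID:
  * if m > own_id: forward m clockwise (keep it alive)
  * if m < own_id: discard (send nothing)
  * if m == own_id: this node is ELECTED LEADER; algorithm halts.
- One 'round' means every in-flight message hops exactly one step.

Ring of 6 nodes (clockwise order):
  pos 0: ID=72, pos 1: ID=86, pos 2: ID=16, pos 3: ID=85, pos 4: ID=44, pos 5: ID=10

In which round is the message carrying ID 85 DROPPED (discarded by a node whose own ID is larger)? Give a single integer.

Round 1: pos1(id86) recv 72: drop; pos2(id16) recv 86: fwd; pos3(id85) recv 16: drop; pos4(id44) recv 85: fwd; pos5(id10) recv 44: fwd; pos0(id72) recv 10: drop
Round 2: pos3(id85) recv 86: fwd; pos5(id10) recv 85: fwd; pos0(id72) recv 44: drop
Round 3: pos4(id44) recv 86: fwd; pos0(id72) recv 85: fwd
Round 4: pos5(id10) recv 86: fwd; pos1(id86) recv 85: drop
Round 5: pos0(id72) recv 86: fwd
Round 6: pos1(id86) recv 86: ELECTED
Message ID 85 originates at pos 3; dropped at pos 1 in round 4

Answer: 4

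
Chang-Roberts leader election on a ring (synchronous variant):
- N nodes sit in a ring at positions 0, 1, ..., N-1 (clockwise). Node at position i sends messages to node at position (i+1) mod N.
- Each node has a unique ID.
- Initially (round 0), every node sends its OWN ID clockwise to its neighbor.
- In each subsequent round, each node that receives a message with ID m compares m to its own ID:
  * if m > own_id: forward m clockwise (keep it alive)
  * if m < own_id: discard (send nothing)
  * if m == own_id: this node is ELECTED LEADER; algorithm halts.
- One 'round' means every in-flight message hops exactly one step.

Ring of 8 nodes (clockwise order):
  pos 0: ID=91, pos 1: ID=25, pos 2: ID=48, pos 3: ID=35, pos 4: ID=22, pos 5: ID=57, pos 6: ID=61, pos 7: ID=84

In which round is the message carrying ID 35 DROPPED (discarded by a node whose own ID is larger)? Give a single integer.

Round 1: pos1(id25) recv 91: fwd; pos2(id48) recv 25: drop; pos3(id35) recv 48: fwd; pos4(id22) recv 35: fwd; pos5(id57) recv 22: drop; pos6(id61) recv 57: drop; pos7(id84) recv 61: drop; pos0(id91) recv 84: drop
Round 2: pos2(id48) recv 91: fwd; pos4(id22) recv 48: fwd; pos5(id57) recv 35: drop
Round 3: pos3(id35) recv 91: fwd; pos5(id57) recv 48: drop
Round 4: pos4(id22) recv 91: fwd
Round 5: pos5(id57) recv 91: fwd
Round 6: pos6(id61) recv 91: fwd
Round 7: pos7(id84) recv 91: fwd
Round 8: pos0(id91) recv 91: ELECTED
Message ID 35 originates at pos 3; dropped at pos 5 in round 2

Answer: 2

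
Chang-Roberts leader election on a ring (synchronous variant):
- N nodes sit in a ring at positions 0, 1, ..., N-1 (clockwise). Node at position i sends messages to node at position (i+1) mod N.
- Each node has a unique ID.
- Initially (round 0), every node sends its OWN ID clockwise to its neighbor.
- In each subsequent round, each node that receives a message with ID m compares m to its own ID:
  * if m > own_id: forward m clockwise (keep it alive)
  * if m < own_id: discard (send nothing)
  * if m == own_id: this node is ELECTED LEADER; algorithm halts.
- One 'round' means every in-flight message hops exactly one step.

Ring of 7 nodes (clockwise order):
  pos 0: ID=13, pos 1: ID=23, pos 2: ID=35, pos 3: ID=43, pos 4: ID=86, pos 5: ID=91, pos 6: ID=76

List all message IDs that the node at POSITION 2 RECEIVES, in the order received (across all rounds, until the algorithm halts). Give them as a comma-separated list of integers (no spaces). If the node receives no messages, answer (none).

Answer: 23,76,91

Derivation:
Round 1: pos1(id23) recv 13: drop; pos2(id35) recv 23: drop; pos3(id43) recv 35: drop; pos4(id86) recv 43: drop; pos5(id91) recv 86: drop; pos6(id76) recv 91: fwd; pos0(id13) recv 76: fwd
Round 2: pos0(id13) recv 91: fwd; pos1(id23) recv 76: fwd
Round 3: pos1(id23) recv 91: fwd; pos2(id35) recv 76: fwd
Round 4: pos2(id35) recv 91: fwd; pos3(id43) recv 76: fwd
Round 5: pos3(id43) recv 91: fwd; pos4(id86) recv 76: drop
Round 6: pos4(id86) recv 91: fwd
Round 7: pos5(id91) recv 91: ELECTED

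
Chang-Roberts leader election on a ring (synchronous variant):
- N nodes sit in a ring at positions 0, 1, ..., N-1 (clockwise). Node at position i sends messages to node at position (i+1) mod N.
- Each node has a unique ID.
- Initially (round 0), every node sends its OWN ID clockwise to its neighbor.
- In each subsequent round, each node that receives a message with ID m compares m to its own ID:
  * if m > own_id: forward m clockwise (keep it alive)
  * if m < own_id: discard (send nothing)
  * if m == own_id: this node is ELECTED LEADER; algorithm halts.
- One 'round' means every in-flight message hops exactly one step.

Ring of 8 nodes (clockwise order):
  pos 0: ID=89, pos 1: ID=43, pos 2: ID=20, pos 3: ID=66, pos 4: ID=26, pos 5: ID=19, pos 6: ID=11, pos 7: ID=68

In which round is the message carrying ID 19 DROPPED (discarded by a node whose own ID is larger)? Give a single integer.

Round 1: pos1(id43) recv 89: fwd; pos2(id20) recv 43: fwd; pos3(id66) recv 20: drop; pos4(id26) recv 66: fwd; pos5(id19) recv 26: fwd; pos6(id11) recv 19: fwd; pos7(id68) recv 11: drop; pos0(id89) recv 68: drop
Round 2: pos2(id20) recv 89: fwd; pos3(id66) recv 43: drop; pos5(id19) recv 66: fwd; pos6(id11) recv 26: fwd; pos7(id68) recv 19: drop
Round 3: pos3(id66) recv 89: fwd; pos6(id11) recv 66: fwd; pos7(id68) recv 26: drop
Round 4: pos4(id26) recv 89: fwd; pos7(id68) recv 66: drop
Round 5: pos5(id19) recv 89: fwd
Round 6: pos6(id11) recv 89: fwd
Round 7: pos7(id68) recv 89: fwd
Round 8: pos0(id89) recv 89: ELECTED
Message ID 19 originates at pos 5; dropped at pos 7 in round 2

Answer: 2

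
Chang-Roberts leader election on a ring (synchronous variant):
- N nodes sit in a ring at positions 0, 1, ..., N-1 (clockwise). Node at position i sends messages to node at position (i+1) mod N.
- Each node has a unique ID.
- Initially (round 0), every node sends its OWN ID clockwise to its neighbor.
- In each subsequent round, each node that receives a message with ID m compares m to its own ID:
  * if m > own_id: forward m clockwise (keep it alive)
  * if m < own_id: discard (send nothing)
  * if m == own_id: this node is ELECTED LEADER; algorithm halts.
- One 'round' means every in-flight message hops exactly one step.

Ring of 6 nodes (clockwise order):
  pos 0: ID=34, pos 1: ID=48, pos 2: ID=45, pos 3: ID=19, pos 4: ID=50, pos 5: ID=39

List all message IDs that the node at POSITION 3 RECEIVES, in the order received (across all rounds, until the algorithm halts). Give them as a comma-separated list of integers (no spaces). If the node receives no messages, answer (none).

Round 1: pos1(id48) recv 34: drop; pos2(id45) recv 48: fwd; pos3(id19) recv 45: fwd; pos4(id50) recv 19: drop; pos5(id39) recv 50: fwd; pos0(id34) recv 39: fwd
Round 2: pos3(id19) recv 48: fwd; pos4(id50) recv 45: drop; pos0(id34) recv 50: fwd; pos1(id48) recv 39: drop
Round 3: pos4(id50) recv 48: drop; pos1(id48) recv 50: fwd
Round 4: pos2(id45) recv 50: fwd
Round 5: pos3(id19) recv 50: fwd
Round 6: pos4(id50) recv 50: ELECTED

Answer: 45,48,50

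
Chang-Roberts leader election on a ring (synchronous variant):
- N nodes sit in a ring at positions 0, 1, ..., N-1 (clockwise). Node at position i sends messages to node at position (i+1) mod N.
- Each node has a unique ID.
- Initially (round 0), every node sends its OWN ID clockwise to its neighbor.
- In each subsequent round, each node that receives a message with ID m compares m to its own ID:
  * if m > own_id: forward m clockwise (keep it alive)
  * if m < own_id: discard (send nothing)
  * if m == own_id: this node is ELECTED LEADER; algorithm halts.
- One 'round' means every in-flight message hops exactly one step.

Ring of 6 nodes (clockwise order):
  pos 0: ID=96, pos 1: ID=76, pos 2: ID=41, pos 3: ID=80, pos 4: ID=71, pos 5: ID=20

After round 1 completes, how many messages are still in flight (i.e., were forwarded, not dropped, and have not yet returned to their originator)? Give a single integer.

Round 1: pos1(id76) recv 96: fwd; pos2(id41) recv 76: fwd; pos3(id80) recv 41: drop; pos4(id71) recv 80: fwd; pos5(id20) recv 71: fwd; pos0(id96) recv 20: drop
After round 1: 4 messages still in flight

Answer: 4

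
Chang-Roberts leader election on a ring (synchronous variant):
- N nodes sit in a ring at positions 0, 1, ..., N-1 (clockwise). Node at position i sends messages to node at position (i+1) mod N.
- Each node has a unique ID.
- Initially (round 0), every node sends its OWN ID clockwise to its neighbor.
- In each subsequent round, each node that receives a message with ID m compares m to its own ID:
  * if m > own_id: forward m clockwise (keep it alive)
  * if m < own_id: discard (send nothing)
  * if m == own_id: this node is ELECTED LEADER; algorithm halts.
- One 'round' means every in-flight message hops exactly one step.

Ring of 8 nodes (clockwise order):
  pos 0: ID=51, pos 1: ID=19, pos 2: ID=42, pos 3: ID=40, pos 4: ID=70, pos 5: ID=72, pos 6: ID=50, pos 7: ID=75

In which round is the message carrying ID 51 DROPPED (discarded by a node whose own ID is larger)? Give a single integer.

Answer: 4

Derivation:
Round 1: pos1(id19) recv 51: fwd; pos2(id42) recv 19: drop; pos3(id40) recv 42: fwd; pos4(id70) recv 40: drop; pos5(id72) recv 70: drop; pos6(id50) recv 72: fwd; pos7(id75) recv 50: drop; pos0(id51) recv 75: fwd
Round 2: pos2(id42) recv 51: fwd; pos4(id70) recv 42: drop; pos7(id75) recv 72: drop; pos1(id19) recv 75: fwd
Round 3: pos3(id40) recv 51: fwd; pos2(id42) recv 75: fwd
Round 4: pos4(id70) recv 51: drop; pos3(id40) recv 75: fwd
Round 5: pos4(id70) recv 75: fwd
Round 6: pos5(id72) recv 75: fwd
Round 7: pos6(id50) recv 75: fwd
Round 8: pos7(id75) recv 75: ELECTED
Message ID 51 originates at pos 0; dropped at pos 4 in round 4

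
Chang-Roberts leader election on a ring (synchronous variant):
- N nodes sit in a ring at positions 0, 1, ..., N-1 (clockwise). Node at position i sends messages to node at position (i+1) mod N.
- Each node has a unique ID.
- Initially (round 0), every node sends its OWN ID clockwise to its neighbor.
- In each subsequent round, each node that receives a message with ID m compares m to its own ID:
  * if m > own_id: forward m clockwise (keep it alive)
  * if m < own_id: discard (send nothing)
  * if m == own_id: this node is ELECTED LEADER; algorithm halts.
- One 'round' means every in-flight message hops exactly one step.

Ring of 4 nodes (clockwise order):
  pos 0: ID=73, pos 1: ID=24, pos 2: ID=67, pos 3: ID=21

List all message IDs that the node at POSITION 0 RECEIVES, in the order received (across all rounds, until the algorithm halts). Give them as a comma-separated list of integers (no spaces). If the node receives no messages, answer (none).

Round 1: pos1(id24) recv 73: fwd; pos2(id67) recv 24: drop; pos3(id21) recv 67: fwd; pos0(id73) recv 21: drop
Round 2: pos2(id67) recv 73: fwd; pos0(id73) recv 67: drop
Round 3: pos3(id21) recv 73: fwd
Round 4: pos0(id73) recv 73: ELECTED

Answer: 21,67,73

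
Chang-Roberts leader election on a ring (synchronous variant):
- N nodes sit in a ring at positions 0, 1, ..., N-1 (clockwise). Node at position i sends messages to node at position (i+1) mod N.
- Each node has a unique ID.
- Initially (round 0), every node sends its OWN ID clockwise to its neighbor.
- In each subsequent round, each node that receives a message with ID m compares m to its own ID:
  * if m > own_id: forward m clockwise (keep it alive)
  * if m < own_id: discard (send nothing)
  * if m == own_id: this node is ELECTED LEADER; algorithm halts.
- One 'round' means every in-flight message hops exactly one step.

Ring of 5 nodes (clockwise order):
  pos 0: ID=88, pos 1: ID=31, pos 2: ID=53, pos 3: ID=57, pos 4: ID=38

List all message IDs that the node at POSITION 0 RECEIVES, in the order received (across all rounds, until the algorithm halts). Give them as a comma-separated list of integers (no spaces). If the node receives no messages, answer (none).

Round 1: pos1(id31) recv 88: fwd; pos2(id53) recv 31: drop; pos3(id57) recv 53: drop; pos4(id38) recv 57: fwd; pos0(id88) recv 38: drop
Round 2: pos2(id53) recv 88: fwd; pos0(id88) recv 57: drop
Round 3: pos3(id57) recv 88: fwd
Round 4: pos4(id38) recv 88: fwd
Round 5: pos0(id88) recv 88: ELECTED

Answer: 38,57,88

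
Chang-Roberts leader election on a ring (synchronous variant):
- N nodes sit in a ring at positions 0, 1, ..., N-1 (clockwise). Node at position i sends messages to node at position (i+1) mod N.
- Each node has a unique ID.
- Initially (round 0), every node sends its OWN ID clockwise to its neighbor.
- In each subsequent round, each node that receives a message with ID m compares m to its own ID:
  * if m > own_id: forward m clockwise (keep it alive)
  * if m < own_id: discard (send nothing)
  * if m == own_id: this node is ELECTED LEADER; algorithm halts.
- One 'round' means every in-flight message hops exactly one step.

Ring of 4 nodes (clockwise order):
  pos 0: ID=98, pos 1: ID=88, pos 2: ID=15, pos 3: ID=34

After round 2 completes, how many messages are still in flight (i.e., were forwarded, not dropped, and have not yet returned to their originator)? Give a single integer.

Answer: 2

Derivation:
Round 1: pos1(id88) recv 98: fwd; pos2(id15) recv 88: fwd; pos3(id34) recv 15: drop; pos0(id98) recv 34: drop
Round 2: pos2(id15) recv 98: fwd; pos3(id34) recv 88: fwd
After round 2: 2 messages still in flight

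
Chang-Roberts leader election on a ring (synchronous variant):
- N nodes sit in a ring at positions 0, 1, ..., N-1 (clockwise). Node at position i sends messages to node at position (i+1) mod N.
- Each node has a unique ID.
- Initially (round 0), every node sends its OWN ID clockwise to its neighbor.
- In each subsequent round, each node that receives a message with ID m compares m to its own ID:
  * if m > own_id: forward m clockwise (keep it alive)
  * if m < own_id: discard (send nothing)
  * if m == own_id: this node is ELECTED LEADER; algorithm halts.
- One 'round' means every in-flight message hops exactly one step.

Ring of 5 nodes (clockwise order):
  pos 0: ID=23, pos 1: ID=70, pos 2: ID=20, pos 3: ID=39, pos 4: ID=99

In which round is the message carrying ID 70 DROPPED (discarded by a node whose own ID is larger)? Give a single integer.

Answer: 3

Derivation:
Round 1: pos1(id70) recv 23: drop; pos2(id20) recv 70: fwd; pos3(id39) recv 20: drop; pos4(id99) recv 39: drop; pos0(id23) recv 99: fwd
Round 2: pos3(id39) recv 70: fwd; pos1(id70) recv 99: fwd
Round 3: pos4(id99) recv 70: drop; pos2(id20) recv 99: fwd
Round 4: pos3(id39) recv 99: fwd
Round 5: pos4(id99) recv 99: ELECTED
Message ID 70 originates at pos 1; dropped at pos 4 in round 3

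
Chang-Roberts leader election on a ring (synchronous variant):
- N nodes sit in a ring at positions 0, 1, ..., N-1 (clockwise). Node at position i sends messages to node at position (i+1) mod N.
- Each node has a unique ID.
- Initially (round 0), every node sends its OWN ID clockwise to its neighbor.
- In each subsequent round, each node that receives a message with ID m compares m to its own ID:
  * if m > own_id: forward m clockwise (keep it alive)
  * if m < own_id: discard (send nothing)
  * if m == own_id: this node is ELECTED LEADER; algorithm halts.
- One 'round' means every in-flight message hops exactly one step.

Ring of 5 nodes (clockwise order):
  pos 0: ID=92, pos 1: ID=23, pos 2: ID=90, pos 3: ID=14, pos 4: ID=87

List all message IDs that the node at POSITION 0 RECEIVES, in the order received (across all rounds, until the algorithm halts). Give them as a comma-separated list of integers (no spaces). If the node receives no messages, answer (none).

Answer: 87,90,92

Derivation:
Round 1: pos1(id23) recv 92: fwd; pos2(id90) recv 23: drop; pos3(id14) recv 90: fwd; pos4(id87) recv 14: drop; pos0(id92) recv 87: drop
Round 2: pos2(id90) recv 92: fwd; pos4(id87) recv 90: fwd
Round 3: pos3(id14) recv 92: fwd; pos0(id92) recv 90: drop
Round 4: pos4(id87) recv 92: fwd
Round 5: pos0(id92) recv 92: ELECTED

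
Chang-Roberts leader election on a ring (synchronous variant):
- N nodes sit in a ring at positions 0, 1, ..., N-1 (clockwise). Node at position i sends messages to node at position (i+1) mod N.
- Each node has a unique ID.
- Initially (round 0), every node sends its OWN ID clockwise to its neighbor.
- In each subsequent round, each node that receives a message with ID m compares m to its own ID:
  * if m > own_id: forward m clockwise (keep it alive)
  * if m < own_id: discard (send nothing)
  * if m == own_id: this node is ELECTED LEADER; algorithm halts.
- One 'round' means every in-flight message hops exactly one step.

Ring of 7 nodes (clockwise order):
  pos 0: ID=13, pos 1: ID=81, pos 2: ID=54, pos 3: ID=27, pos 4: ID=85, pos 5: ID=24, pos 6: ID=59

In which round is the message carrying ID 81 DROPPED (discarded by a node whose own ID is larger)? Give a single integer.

Round 1: pos1(id81) recv 13: drop; pos2(id54) recv 81: fwd; pos3(id27) recv 54: fwd; pos4(id85) recv 27: drop; pos5(id24) recv 85: fwd; pos6(id59) recv 24: drop; pos0(id13) recv 59: fwd
Round 2: pos3(id27) recv 81: fwd; pos4(id85) recv 54: drop; pos6(id59) recv 85: fwd; pos1(id81) recv 59: drop
Round 3: pos4(id85) recv 81: drop; pos0(id13) recv 85: fwd
Round 4: pos1(id81) recv 85: fwd
Round 5: pos2(id54) recv 85: fwd
Round 6: pos3(id27) recv 85: fwd
Round 7: pos4(id85) recv 85: ELECTED
Message ID 81 originates at pos 1; dropped at pos 4 in round 3

Answer: 3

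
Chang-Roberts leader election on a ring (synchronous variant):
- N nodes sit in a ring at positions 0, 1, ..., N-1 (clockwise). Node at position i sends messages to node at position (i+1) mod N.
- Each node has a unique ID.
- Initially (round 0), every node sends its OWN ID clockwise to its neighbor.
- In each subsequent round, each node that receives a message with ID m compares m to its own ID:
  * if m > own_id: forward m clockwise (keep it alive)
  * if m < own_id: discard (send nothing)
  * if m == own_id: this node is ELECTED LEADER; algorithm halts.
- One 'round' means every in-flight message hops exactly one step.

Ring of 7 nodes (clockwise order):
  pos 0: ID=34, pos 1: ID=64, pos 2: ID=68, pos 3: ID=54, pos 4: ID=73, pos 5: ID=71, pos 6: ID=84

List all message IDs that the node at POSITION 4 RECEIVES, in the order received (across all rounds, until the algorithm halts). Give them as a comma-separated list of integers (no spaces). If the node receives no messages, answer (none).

Round 1: pos1(id64) recv 34: drop; pos2(id68) recv 64: drop; pos3(id54) recv 68: fwd; pos4(id73) recv 54: drop; pos5(id71) recv 73: fwd; pos6(id84) recv 71: drop; pos0(id34) recv 84: fwd
Round 2: pos4(id73) recv 68: drop; pos6(id84) recv 73: drop; pos1(id64) recv 84: fwd
Round 3: pos2(id68) recv 84: fwd
Round 4: pos3(id54) recv 84: fwd
Round 5: pos4(id73) recv 84: fwd
Round 6: pos5(id71) recv 84: fwd
Round 7: pos6(id84) recv 84: ELECTED

Answer: 54,68,84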